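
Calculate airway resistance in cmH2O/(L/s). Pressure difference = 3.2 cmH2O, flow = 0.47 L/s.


R = dP / flow
R = 3.2 / 0.47
R = 6.809 cmH2O/(L/s)


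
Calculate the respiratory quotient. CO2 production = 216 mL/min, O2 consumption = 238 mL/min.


RQ = VCO2 / VO2
RQ = 216 / 238
RQ = 0.9076


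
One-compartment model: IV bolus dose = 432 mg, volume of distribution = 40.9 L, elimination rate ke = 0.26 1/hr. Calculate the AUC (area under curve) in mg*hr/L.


C0 = Dose/Vd = 432/40.9 = 10.5623 mg/L
AUC = C0/ke = 10.5623/0.26
AUC = 40.62 mg*hr/L


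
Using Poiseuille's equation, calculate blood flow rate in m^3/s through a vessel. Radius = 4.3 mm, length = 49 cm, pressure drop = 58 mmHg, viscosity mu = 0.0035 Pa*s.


Q = pi*r^4*dP / (8*mu*L)
r = 0.0043 m, L = 0.49 m
dP = 58 mmHg = 7732.676 Pa
Q = 6.0534e-04 m^3/s


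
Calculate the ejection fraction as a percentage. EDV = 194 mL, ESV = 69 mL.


SV = EDV - ESV = 194 - 69 = 125 mL
EF = SV/EDV * 100 = 125/194 * 100
EF = 64.43%


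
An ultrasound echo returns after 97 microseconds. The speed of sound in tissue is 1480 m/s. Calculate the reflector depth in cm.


depth = c * t / 2
t = 97 us = 9.7000e-05 s
depth = 1480 * 9.7000e-05 / 2
depth = 0.07178 m = 7.178 cm


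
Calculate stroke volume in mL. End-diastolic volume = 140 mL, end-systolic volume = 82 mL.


SV = EDV - ESV
SV = 140 - 82
SV = 58 mL


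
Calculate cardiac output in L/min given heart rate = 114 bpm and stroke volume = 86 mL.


CO = HR * SV
CO = 114 * 86 / 1000
CO = 9.804 L/min


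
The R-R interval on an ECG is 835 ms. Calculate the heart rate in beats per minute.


HR = 60 / RR_interval(s)
RR = 835 ms = 0.835 s
HR = 60 / 0.835 = 71.86 bpm


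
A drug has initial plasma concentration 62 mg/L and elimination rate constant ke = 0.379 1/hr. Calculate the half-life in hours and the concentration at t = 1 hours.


t_half = ln(2) / ke = 0.693147 / 0.379 = 1.829 hr
C(t) = C0 * exp(-ke*t) = 62 * exp(-0.379*1)
C(1) = 42.44 mg/L


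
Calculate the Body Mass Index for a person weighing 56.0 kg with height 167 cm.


BMI = weight / height^2
height = 167 cm = 1.67 m
BMI = 56.0 / 1.67^2
BMI = 20.08 kg/m^2


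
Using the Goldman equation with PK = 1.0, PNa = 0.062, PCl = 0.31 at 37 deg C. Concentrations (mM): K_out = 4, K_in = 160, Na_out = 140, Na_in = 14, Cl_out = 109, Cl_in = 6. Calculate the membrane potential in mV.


Vm = (RT/F)*ln((PK*Ko + PNa*Nao + PCl*Cli)/(PK*Ki + PNa*Nai + PCl*Clo))
Numer = 14.54, Denom = 194.658
Vm = -69.33 mV


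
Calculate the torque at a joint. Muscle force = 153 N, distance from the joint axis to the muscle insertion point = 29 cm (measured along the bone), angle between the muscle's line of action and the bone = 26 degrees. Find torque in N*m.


Torque = F * d * sin(theta)   (moment arm = d*sin(theta))
d = 29 cm = 0.29 m
Torque = 153 * 0.29 * sin(26)
Torque = 19.45 N*m


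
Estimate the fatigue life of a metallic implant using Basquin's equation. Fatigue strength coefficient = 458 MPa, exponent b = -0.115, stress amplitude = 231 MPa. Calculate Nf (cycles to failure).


sigma_a = sigma_f' * (2Nf)^b
2Nf = (sigma_a/sigma_f')^(1/b)
2Nf = (231/458)^(1/-0.115)
2Nf = 384.42624
Nf = 192.2


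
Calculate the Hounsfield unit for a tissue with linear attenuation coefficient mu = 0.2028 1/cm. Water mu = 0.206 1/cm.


HU = ((mu_tissue - mu_water) / mu_water) * 1000
HU = ((0.2028 - 0.206) / 0.206) * 1000
HU = -15.53


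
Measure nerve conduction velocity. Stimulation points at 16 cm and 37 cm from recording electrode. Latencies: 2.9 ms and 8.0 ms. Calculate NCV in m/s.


Distance = (37 - 16) / 100 = 0.21 m
dt = (8.0 - 2.9) / 1000 = 0.0051 s
NCV = dist / dt = 41.18 m/s


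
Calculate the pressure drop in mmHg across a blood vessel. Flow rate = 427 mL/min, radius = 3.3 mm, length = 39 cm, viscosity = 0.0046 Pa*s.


dP = 8*mu*L*Q / (pi*r^4)
Q = 427 mL/min = 7.11667e-06 m^3/s
dP = 274.147 Pa = 274.147 / 133.322 mmHg = 2.056 mmHg


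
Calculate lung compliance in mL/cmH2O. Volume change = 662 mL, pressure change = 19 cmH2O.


C = dV / dP
C = 662 / 19
C = 34.84 mL/cmH2O


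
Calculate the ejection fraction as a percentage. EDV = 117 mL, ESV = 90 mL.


SV = EDV - ESV = 117 - 90 = 27 mL
EF = SV/EDV * 100 = 27/117 * 100
EF = 23.08%


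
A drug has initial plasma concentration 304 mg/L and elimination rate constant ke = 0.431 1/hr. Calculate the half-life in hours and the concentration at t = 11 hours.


t_half = ln(2) / ke = 0.693147 / 0.431 = 1.608 hr
C(t) = C0 * exp(-ke*t) = 304 * exp(-0.431*11)
C(11) = 2.654 mg/L


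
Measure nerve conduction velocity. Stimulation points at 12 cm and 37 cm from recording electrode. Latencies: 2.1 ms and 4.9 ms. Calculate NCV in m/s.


Distance = (37 - 12) / 100 = 0.25 m
dt = (4.9 - 2.1) / 1000 = 0.0028 s
NCV = dist / dt = 89.29 m/s


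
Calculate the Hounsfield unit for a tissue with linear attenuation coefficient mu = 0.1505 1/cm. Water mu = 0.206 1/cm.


HU = ((mu_tissue - mu_water) / mu_water) * 1000
HU = ((0.1505 - 0.206) / 0.206) * 1000
HU = -269.4


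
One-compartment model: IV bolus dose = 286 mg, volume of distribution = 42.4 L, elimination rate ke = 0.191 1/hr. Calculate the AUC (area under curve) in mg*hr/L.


C0 = Dose/Vd = 286/42.4 = 6.74528 mg/L
AUC = C0/ke = 6.74528/0.191
AUC = 35.32 mg*hr/L


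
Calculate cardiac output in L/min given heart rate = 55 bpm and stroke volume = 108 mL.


CO = HR * SV
CO = 55 * 108 / 1000
CO = 5.94 L/min


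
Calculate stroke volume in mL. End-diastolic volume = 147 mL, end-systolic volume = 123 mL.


SV = EDV - ESV
SV = 147 - 123
SV = 24 mL


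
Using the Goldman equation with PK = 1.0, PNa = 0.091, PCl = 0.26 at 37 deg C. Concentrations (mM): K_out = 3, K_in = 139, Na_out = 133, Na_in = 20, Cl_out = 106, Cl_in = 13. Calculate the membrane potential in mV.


Vm = (RT/F)*ln((PK*Ko + PNa*Nao + PCl*Cli)/(PK*Ki + PNa*Nai + PCl*Clo))
Numer = 18.483, Denom = 168.38
Vm = -59.05 mV


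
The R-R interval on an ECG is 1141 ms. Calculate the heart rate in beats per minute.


HR = 60 / RR_interval(s)
RR = 1141 ms = 1.141 s
HR = 60 / 1.141 = 52.59 bpm


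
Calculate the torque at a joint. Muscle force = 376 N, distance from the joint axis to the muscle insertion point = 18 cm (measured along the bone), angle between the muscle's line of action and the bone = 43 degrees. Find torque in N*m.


Torque = F * d * sin(theta)   (moment arm = d*sin(theta))
d = 18 cm = 0.18 m
Torque = 376 * 0.18 * sin(43)
Torque = 46.16 N*m


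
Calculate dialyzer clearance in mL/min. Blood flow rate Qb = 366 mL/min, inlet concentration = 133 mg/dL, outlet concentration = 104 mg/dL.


K = Qb * (Cb_in - Cb_out) / Cb_in
K = 366 * (133 - 104) / 133
K = 79.8 mL/min


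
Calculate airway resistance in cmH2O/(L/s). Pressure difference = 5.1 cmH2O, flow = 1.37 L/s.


R = dP / flow
R = 5.1 / 1.37
R = 3.723 cmH2O/(L/s)


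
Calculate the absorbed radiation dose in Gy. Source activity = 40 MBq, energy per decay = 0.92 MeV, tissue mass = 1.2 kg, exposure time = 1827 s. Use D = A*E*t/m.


A = 40 MBq = 4.0000e+07 Bq
E = 0.92 MeV = 1.47384e-13 J
D = A*E*t/m = 4.0000e+07*1.47384e-13*1827/1.2
D = 0.008976 Gy


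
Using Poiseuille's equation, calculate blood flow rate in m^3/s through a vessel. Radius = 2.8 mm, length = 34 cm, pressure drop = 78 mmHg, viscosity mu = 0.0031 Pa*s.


Q = pi*r^4*dP / (8*mu*L)
r = 0.0028 m, L = 0.34 m
dP = 78 mmHg = 10399.116 Pa
Q = 2.3815e-04 m^3/s


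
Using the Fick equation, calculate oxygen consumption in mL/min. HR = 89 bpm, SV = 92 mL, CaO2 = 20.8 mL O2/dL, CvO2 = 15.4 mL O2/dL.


CO = HR*SV = 89*92/1000 = 8.188 L/min
a-v O2 diff = 20.8 - 15.4 = 5.4 mL/dL
VO2 = CO * (CaO2-CvO2) * 10 dL/L
VO2 = 8.188 * 5.4 * 10
VO2 = 442.2 mL/min


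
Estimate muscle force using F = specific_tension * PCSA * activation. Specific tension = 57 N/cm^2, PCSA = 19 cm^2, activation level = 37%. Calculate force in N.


F = sigma * PCSA * activation
F = 57 * 19 * 0.37
F = 400.7 N


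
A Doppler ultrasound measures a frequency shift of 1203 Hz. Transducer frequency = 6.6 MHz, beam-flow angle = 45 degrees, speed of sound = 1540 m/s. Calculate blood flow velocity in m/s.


v = fd * c / (2 * f0 * cos(theta))
v = 1203 * 1540 / (2 * 6.6000e+06 * cos(45))
v = 0.1985 m/s


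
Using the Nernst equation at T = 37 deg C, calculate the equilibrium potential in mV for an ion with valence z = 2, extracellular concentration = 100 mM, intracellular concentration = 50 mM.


E = (RT/(zF)) * ln(C_out/C_in)
T = 37 + 273.15 = 310.15 K
E = (8.314 * 310.15 / (2 * 96485)) * ln(100/50)
E = 9.262 mV


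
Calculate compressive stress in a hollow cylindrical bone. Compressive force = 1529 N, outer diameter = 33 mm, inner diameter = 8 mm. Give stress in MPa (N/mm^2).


A = pi*(r_o^2 - r_i^2)
r_o = 16.5 mm, r_i = 4 mm
A = 805.033 mm^2
sigma = F/A = 1529 / 805.033
sigma = 1.899 MPa


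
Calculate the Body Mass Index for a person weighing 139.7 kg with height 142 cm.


BMI = weight / height^2
height = 142 cm = 1.42 m
BMI = 139.7 / 1.42^2
BMI = 69.28 kg/m^2


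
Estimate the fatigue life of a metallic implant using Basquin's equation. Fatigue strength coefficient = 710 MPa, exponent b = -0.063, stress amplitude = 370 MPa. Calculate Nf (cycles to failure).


sigma_a = sigma_f' * (2Nf)^b
2Nf = (sigma_a/sigma_f')^(1/b)
2Nf = (370/710)^(1/-0.063)
2Nf = 31114.462
Nf = 1.556e+04


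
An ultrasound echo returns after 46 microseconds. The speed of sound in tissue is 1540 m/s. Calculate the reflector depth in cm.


depth = c * t / 2
t = 46 us = 4.6000e-05 s
depth = 1540 * 4.6000e-05 / 2
depth = 0.03542 m = 3.542 cm


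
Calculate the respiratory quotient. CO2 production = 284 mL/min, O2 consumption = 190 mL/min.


RQ = VCO2 / VO2
RQ = 284 / 190
RQ = 1.495


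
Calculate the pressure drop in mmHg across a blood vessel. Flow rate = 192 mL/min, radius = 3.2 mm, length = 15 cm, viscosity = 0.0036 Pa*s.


dP = 8*mu*L*Q / (pi*r^4)
Q = 192 mL/min = 3.2e-06 m^3/s
dP = 41.9647 Pa = 41.9647 / 133.322 mmHg = 0.3148 mmHg


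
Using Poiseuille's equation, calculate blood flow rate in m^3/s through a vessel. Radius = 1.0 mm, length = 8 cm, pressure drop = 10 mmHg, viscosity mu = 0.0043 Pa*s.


Q = pi*r^4*dP / (8*mu*L)
r = 0.001 m, L = 0.08 m
dP = 10 mmHg = 1333.22 Pa
Q = 1.5220e-06 m^3/s


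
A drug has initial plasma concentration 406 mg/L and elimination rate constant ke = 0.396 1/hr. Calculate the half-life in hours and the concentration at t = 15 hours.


t_half = ln(2) / ke = 0.693147 / 0.396 = 1.75 hr
C(t) = C0 * exp(-ke*t) = 406 * exp(-0.396*15)
C(15) = 1.069 mg/L


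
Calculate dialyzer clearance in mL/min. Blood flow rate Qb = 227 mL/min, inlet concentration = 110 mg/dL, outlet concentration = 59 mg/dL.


K = Qb * (Cb_in - Cb_out) / Cb_in
K = 227 * (110 - 59) / 110
K = 105.2 mL/min


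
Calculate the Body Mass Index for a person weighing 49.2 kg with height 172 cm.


BMI = weight / height^2
height = 172 cm = 1.72 m
BMI = 49.2 / 1.72^2
BMI = 16.63 kg/m^2


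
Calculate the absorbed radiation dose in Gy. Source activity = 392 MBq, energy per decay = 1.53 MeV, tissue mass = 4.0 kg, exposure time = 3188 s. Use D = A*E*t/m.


A = 392 MBq = 3.9200e+08 Bq
E = 1.53 MeV = 2.45106e-13 J
D = A*E*t/m = 3.9200e+08*2.45106e-13*3188/4.0
D = 0.07658 Gy


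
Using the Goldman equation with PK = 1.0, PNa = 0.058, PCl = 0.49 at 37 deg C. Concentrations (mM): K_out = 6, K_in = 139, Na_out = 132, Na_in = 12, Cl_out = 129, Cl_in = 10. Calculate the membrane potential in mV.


Vm = (RT/F)*ln((PK*Ko + PNa*Nao + PCl*Cli)/(PK*Ki + PNa*Nai + PCl*Clo))
Numer = 18.556, Denom = 202.906
Vm = -63.93 mV


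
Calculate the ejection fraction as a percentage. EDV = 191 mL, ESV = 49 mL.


SV = EDV - ESV = 191 - 49 = 142 mL
EF = SV/EDV * 100 = 142/191 * 100
EF = 74.35%


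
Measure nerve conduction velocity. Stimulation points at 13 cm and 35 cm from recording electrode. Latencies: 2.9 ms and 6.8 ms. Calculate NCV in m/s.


Distance = (35 - 13) / 100 = 0.22 m
dt = (6.8 - 2.9) / 1000 = 0.0039 s
NCV = dist / dt = 56.41 m/s


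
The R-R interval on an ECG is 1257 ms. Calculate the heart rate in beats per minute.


HR = 60 / RR_interval(s)
RR = 1257 ms = 1.257 s
HR = 60 / 1.257 = 47.73 bpm


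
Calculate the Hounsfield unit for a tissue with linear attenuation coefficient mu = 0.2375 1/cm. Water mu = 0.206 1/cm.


HU = ((mu_tissue - mu_water) / mu_water) * 1000
HU = ((0.2375 - 0.206) / 0.206) * 1000
HU = 152.9


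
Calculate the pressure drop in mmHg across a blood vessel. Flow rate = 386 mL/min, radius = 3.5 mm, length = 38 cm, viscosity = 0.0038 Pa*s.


dP = 8*mu*L*Q / (pi*r^4)
Q = 386 mL/min = 6.43333e-06 m^3/s
dP = 157.642 Pa = 157.642 / 133.322 mmHg = 1.182 mmHg


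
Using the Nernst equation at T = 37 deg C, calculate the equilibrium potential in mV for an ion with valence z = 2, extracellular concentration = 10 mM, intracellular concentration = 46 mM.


E = (RT/(zF)) * ln(C_out/C_in)
T = 37 + 273.15 = 310.15 K
E = (8.314 * 310.15 / (2 * 96485)) * ln(10/46)
E = -20.39 mV


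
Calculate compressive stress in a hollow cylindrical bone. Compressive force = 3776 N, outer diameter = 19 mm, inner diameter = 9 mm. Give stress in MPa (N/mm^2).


A = pi*(r_o^2 - r_i^2)
r_o = 9.5 mm, r_i = 4.5 mm
A = 219.911 mm^2
sigma = F/A = 3776 / 219.911
sigma = 17.17 MPa


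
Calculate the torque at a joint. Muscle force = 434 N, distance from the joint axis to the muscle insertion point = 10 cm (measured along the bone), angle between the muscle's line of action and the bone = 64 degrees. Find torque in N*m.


Torque = F * d * sin(theta)   (moment arm = d*sin(theta))
d = 10 cm = 0.1 m
Torque = 434 * 0.1 * sin(64)
Torque = 39.01 N*m


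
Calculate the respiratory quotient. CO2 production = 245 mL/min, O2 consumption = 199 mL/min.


RQ = VCO2 / VO2
RQ = 245 / 199
RQ = 1.231


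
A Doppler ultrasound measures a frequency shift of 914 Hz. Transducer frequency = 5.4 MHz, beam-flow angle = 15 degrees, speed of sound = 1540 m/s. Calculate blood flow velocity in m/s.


v = fd * c / (2 * f0 * cos(theta))
v = 914 * 1540 / (2 * 5.4000e+06 * cos(15))
v = 0.1349 m/s


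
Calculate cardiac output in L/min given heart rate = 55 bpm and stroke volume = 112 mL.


CO = HR * SV
CO = 55 * 112 / 1000
CO = 6.16 L/min


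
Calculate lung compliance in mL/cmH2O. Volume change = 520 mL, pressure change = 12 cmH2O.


C = dV / dP
C = 520 / 12
C = 43.33 mL/cmH2O


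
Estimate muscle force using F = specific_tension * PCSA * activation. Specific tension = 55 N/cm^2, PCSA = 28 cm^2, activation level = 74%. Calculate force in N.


F = sigma * PCSA * activation
F = 55 * 28 * 0.74
F = 1140 N


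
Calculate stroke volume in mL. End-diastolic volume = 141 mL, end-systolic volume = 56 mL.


SV = EDV - ESV
SV = 141 - 56
SV = 85 mL


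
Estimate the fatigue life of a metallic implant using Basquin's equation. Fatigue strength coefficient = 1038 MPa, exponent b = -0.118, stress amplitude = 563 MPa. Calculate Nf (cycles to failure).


sigma_a = sigma_f' * (2Nf)^b
2Nf = (sigma_a/sigma_f')^(1/b)
2Nf = (563/1038)^(1/-0.118)
2Nf = 178.48484
Nf = 89.24


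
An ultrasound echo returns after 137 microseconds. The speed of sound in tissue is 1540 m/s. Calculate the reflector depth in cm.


depth = c * t / 2
t = 137 us = 1.3700e-04 s
depth = 1540 * 1.3700e-04 / 2
depth = 0.10549 m = 10.549 cm


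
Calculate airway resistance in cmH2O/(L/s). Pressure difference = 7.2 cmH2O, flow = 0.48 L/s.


R = dP / flow
R = 7.2 / 0.48
R = 15 cmH2O/(L/s)


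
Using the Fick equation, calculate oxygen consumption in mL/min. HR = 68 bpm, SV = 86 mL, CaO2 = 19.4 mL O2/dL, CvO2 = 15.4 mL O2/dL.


CO = HR*SV = 68*86/1000 = 5.848 L/min
a-v O2 diff = 19.4 - 15.4 = 4 mL/dL
VO2 = CO * (CaO2-CvO2) * 10 dL/L
VO2 = 5.848 * 4 * 10
VO2 = 233.9 mL/min


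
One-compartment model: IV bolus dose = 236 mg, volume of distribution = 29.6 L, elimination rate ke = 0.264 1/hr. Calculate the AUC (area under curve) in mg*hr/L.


C0 = Dose/Vd = 236/29.6 = 7.97297 mg/L
AUC = C0/ke = 7.97297/0.264
AUC = 30.2 mg*hr/L


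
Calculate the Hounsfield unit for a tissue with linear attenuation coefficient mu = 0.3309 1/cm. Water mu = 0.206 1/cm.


HU = ((mu_tissue - mu_water) / mu_water) * 1000
HU = ((0.3309 - 0.206) / 0.206) * 1000
HU = 606.3


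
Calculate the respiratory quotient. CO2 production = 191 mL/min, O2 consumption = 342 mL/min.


RQ = VCO2 / VO2
RQ = 191 / 342
RQ = 0.5585


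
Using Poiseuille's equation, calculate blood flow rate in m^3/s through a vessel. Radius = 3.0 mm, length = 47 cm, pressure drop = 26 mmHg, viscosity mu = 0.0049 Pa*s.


Q = pi*r^4*dP / (8*mu*L)
r = 0.003 m, L = 0.47 m
dP = 26 mmHg = 3466.372 Pa
Q = 4.7877e-05 m^3/s


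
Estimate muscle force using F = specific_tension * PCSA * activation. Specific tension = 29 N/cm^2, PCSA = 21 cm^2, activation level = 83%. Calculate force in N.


F = sigma * PCSA * activation
F = 29 * 21 * 0.83
F = 505.5 N


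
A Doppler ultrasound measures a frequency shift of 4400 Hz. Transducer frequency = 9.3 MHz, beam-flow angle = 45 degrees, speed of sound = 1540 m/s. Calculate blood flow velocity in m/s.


v = fd * c / (2 * f0 * cos(theta))
v = 4400 * 1540 / (2 * 9.3000e+06 * cos(45))
v = 0.5152 m/s


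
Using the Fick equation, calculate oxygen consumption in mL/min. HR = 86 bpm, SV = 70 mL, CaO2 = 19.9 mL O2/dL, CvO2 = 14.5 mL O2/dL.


CO = HR*SV = 86*70/1000 = 6.02 L/min
a-v O2 diff = 19.9 - 14.5 = 5.4 mL/dL
VO2 = CO * (CaO2-CvO2) * 10 dL/L
VO2 = 6.02 * 5.4 * 10
VO2 = 325.1 mL/min


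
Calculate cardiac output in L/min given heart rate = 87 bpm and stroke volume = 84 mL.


CO = HR * SV
CO = 87 * 84 / 1000
CO = 7.308 L/min


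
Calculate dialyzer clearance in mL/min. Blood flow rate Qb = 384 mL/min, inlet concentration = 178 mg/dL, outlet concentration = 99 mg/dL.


K = Qb * (Cb_in - Cb_out) / Cb_in
K = 384 * (178 - 99) / 178
K = 170.4 mL/min


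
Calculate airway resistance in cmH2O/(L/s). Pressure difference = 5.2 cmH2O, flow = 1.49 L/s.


R = dP / flow
R = 5.2 / 1.49
R = 3.49 cmH2O/(L/s)


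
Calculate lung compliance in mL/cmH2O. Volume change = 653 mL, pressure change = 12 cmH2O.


C = dV / dP
C = 653 / 12
C = 54.42 mL/cmH2O


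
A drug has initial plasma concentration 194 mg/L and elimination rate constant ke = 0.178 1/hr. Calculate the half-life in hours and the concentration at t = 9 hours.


t_half = ln(2) / ke = 0.693147 / 0.178 = 3.894 hr
C(t) = C0 * exp(-ke*t) = 194 * exp(-0.178*9)
C(9) = 39.09 mg/L


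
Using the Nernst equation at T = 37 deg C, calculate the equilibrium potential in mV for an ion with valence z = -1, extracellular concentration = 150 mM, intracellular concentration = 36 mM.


E = (RT/(zF)) * ln(C_out/C_in)
T = 37 + 273.15 = 310.15 K
E = (8.314 * 310.15 / (-1 * 96485)) * ln(150/36)
E = -38.14 mV


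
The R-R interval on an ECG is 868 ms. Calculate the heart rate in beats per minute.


HR = 60 / RR_interval(s)
RR = 868 ms = 0.868 s
HR = 60 / 0.868 = 69.12 bpm


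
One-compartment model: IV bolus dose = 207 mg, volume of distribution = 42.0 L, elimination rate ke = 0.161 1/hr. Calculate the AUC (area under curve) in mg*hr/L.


C0 = Dose/Vd = 207/42.0 = 4.92857 mg/L
AUC = C0/ke = 4.92857/0.161
AUC = 30.61 mg*hr/L


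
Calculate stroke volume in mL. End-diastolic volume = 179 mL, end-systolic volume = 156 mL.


SV = EDV - ESV
SV = 179 - 156
SV = 23 mL


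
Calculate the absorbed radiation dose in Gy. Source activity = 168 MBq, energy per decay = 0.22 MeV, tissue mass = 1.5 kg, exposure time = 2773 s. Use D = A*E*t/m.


A = 168 MBq = 1.6800e+08 Bq
E = 0.22 MeV = 3.5244e-14 J
D = A*E*t/m = 1.6800e+08*3.5244e-14*2773/1.5
D = 0.01095 Gy


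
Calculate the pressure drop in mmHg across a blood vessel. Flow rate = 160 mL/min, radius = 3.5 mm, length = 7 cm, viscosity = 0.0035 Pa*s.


dP = 8*mu*L*Q / (pi*r^4)
Q = 160 mL/min = 2.66667e-06 m^3/s
dP = 11.0867 Pa = 11.0867 / 133.322 mmHg = 0.08316 mmHg


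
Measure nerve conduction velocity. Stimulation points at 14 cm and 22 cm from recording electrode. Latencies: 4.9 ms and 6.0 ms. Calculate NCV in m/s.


Distance = (22 - 14) / 100 = 0.08 m
dt = (6.0 - 4.9) / 1000 = 0.0011 s
NCV = dist / dt = 72.73 m/s


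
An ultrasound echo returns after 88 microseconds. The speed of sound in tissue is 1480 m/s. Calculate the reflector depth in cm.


depth = c * t / 2
t = 88 us = 8.8000e-05 s
depth = 1480 * 8.8000e-05 / 2
depth = 0.06512 m = 6.512 cm


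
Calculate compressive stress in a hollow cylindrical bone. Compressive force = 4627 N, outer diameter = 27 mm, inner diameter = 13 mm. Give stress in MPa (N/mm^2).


A = pi*(r_o^2 - r_i^2)
r_o = 13.5 mm, r_i = 6.5 mm
A = 439.823 mm^2
sigma = F/A = 4627 / 439.823
sigma = 10.52 MPa


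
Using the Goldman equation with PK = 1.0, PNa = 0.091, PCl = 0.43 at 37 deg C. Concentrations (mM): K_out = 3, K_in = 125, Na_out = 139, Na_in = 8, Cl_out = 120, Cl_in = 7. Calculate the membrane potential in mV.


Vm = (RT/F)*ln((PK*Ko + PNa*Nao + PCl*Cli)/(PK*Ki + PNa*Nai + PCl*Clo))
Numer = 18.659, Denom = 177.328
Vm = -60.18 mV


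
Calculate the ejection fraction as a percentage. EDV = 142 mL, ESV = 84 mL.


SV = EDV - ESV = 142 - 84 = 58 mL
EF = SV/EDV * 100 = 58/142 * 100
EF = 40.85%


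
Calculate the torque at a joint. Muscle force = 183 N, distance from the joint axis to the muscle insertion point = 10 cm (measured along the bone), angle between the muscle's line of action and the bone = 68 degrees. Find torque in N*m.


Torque = F * d * sin(theta)   (moment arm = d*sin(theta))
d = 10 cm = 0.1 m
Torque = 183 * 0.1 * sin(68)
Torque = 16.97 N*m


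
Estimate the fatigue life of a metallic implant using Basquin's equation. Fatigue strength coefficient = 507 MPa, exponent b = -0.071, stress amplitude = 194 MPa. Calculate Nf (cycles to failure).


sigma_a = sigma_f' * (2Nf)^b
2Nf = (sigma_a/sigma_f')^(1/b)
2Nf = (194/507)^(1/-0.071)
2Nf = 751872.28
Nf = 3.759e+05


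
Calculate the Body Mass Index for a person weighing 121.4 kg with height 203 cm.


BMI = weight / height^2
height = 203 cm = 2.03 m
BMI = 121.4 / 2.03^2
BMI = 29.46 kg/m^2


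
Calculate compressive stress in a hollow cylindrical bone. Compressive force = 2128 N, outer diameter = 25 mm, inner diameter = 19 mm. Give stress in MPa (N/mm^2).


A = pi*(r_o^2 - r_i^2)
r_o = 12.5 mm, r_i = 9.5 mm
A = 207.345 mm^2
sigma = F/A = 2128 / 207.345
sigma = 10.26 MPa


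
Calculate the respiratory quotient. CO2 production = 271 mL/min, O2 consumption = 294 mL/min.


RQ = VCO2 / VO2
RQ = 271 / 294
RQ = 0.9218


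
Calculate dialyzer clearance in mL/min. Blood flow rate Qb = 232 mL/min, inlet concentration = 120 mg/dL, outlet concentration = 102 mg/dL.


K = Qb * (Cb_in - Cb_out) / Cb_in
K = 232 * (120 - 102) / 120
K = 34.8 mL/min


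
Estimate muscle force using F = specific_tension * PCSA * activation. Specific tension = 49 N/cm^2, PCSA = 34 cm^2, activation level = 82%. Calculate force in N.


F = sigma * PCSA * activation
F = 49 * 34 * 0.82
F = 1366 N


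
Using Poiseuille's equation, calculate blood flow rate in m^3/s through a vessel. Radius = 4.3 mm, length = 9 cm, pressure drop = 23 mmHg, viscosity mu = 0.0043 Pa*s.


Q = pi*r^4*dP / (8*mu*L)
r = 0.0043 m, L = 0.09 m
dP = 23 mmHg = 3066.406 Pa
Q = 0.001064 m^3/s


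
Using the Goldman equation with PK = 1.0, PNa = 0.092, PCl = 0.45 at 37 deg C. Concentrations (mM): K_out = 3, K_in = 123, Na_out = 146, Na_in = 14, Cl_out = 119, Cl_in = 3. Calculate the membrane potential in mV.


Vm = (RT/F)*ln((PK*Ko + PNa*Nao + PCl*Cli)/(PK*Ki + PNa*Nai + PCl*Clo))
Numer = 17.782, Denom = 177.838
Vm = -61.54 mV


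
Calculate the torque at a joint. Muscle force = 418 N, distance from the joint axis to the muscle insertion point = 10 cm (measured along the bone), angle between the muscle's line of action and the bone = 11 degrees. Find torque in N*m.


Torque = F * d * sin(theta)   (moment arm = d*sin(theta))
d = 10 cm = 0.1 m
Torque = 418 * 0.1 * sin(11)
Torque = 7.976 N*m


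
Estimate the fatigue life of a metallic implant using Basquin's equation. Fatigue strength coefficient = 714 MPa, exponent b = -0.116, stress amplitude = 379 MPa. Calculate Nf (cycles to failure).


sigma_a = sigma_f' * (2Nf)^b
2Nf = (sigma_a/sigma_f')^(1/b)
2Nf = (379/714)^(1/-0.116)
2Nf = 235.07059
Nf = 117.5


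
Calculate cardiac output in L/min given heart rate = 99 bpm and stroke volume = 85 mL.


CO = HR * SV
CO = 99 * 85 / 1000
CO = 8.415 L/min


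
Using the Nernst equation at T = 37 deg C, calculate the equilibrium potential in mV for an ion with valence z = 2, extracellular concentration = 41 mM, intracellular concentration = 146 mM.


E = (RT/(zF)) * ln(C_out/C_in)
T = 37 + 273.15 = 310.15 K
E = (8.314 * 310.15 / (2 * 96485)) * ln(41/146)
E = -16.97 mV


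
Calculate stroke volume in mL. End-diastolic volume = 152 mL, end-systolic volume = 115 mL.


SV = EDV - ESV
SV = 152 - 115
SV = 37 mL


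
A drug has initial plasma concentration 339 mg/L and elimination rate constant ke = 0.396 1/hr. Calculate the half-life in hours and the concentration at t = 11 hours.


t_half = ln(2) / ke = 0.693147 / 0.396 = 1.75 hr
C(t) = C0 * exp(-ke*t) = 339 * exp(-0.396*11)
C(11) = 4.349 mg/L


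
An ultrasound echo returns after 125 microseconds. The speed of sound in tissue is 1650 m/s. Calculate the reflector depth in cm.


depth = c * t / 2
t = 125 us = 1.2500e-04 s
depth = 1650 * 1.2500e-04 / 2
depth = 0.103125 m = 10.3125 cm


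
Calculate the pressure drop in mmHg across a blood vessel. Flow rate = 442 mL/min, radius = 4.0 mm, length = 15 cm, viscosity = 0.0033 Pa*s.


dP = 8*mu*L*Q / (pi*r^4)
Q = 442 mL/min = 7.36667e-06 m^3/s
dP = 36.2724 Pa = 36.2724 / 133.322 mmHg = 0.2721 mmHg


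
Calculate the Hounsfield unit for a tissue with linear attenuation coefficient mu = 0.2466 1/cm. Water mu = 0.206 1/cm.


HU = ((mu_tissue - mu_water) / mu_water) * 1000
HU = ((0.2466 - 0.206) / 0.206) * 1000
HU = 197.1


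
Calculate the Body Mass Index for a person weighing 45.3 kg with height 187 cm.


BMI = weight / height^2
height = 187 cm = 1.87 m
BMI = 45.3 / 1.87^2
BMI = 12.95 kg/m^2


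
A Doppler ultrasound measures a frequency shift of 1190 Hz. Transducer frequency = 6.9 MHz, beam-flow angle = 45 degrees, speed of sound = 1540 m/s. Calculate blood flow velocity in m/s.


v = fd * c / (2 * f0 * cos(theta))
v = 1190 * 1540 / (2 * 6.9000e+06 * cos(45))
v = 0.1878 m/s


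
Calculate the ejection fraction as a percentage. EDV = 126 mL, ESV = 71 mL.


SV = EDV - ESV = 126 - 71 = 55 mL
EF = SV/EDV * 100 = 55/126 * 100
EF = 43.65%


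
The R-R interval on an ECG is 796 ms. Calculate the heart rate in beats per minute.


HR = 60 / RR_interval(s)
RR = 796 ms = 0.796 s
HR = 60 / 0.796 = 75.38 bpm


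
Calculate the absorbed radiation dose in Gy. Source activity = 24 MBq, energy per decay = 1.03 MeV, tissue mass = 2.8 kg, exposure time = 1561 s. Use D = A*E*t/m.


A = 24 MBq = 2.4000e+07 Bq
E = 1.03 MeV = 1.65006e-13 J
D = A*E*t/m = 2.4000e+07*1.65006e-13*1561/2.8
D = 0.002208 Gy


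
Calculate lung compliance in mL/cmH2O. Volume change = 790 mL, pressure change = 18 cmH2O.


C = dV / dP
C = 790 / 18
C = 43.89 mL/cmH2O


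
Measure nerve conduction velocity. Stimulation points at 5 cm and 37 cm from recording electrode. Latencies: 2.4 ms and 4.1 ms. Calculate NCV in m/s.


Distance = (37 - 5) / 100 = 0.32 m
dt = (4.1 - 2.4) / 1000 = 0.0017 s
NCV = dist / dt = 188.2 m/s


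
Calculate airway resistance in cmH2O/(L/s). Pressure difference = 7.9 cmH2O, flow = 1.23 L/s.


R = dP / flow
R = 7.9 / 1.23
R = 6.423 cmH2O/(L/s)


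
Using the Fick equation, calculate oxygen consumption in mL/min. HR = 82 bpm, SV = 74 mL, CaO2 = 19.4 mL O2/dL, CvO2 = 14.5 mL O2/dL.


CO = HR*SV = 82*74/1000 = 6.068 L/min
a-v O2 diff = 19.4 - 14.5 = 4.9 mL/dL
VO2 = CO * (CaO2-CvO2) * 10 dL/L
VO2 = 6.068 * 4.9 * 10
VO2 = 297.3 mL/min


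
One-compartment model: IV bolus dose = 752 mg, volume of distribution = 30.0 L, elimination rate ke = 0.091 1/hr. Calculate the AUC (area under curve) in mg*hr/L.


C0 = Dose/Vd = 752/30.0 = 25.0667 mg/L
AUC = C0/ke = 25.0667/0.091
AUC = 275.5 mg*hr/L


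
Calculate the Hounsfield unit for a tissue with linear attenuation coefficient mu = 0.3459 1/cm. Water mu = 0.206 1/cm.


HU = ((mu_tissue - mu_water) / mu_water) * 1000
HU = ((0.3459 - 0.206) / 0.206) * 1000
HU = 679.1


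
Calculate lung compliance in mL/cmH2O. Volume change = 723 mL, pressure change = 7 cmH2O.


C = dV / dP
C = 723 / 7
C = 103.3 mL/cmH2O


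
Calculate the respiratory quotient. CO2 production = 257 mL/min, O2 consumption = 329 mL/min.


RQ = VCO2 / VO2
RQ = 257 / 329
RQ = 0.7812


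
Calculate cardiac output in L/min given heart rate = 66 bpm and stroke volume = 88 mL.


CO = HR * SV
CO = 66 * 88 / 1000
CO = 5.808 L/min


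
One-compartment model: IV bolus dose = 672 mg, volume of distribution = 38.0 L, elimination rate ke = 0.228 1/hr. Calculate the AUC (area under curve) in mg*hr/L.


C0 = Dose/Vd = 672/38.0 = 17.6842 mg/L
AUC = C0/ke = 17.6842/0.228
AUC = 77.56 mg*hr/L


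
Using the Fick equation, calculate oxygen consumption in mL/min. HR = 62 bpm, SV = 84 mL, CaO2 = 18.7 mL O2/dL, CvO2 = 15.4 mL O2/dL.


CO = HR*SV = 62*84/1000 = 5.208 L/min
a-v O2 diff = 18.7 - 15.4 = 3.3 mL/dL
VO2 = CO * (CaO2-CvO2) * 10 dL/L
VO2 = 5.208 * 3.3 * 10
VO2 = 171.9 mL/min


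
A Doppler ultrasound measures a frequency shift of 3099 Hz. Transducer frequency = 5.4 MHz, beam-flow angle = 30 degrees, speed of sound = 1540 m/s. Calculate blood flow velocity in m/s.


v = fd * c / (2 * f0 * cos(theta))
v = 3099 * 1540 / (2 * 5.4000e+06 * cos(30))
v = 0.5103 m/s


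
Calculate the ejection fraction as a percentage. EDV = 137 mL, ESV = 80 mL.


SV = EDV - ESV = 137 - 80 = 57 mL
EF = SV/EDV * 100 = 57/137 * 100
EF = 41.61%


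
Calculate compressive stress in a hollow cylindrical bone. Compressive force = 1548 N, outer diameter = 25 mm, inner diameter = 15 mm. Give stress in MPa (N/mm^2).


A = pi*(r_o^2 - r_i^2)
r_o = 12.5 mm, r_i = 7.5 mm
A = 314.159 mm^2
sigma = F/A = 1548 / 314.159
sigma = 4.927 MPa


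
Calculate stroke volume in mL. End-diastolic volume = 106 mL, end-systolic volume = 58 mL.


SV = EDV - ESV
SV = 106 - 58
SV = 48 mL


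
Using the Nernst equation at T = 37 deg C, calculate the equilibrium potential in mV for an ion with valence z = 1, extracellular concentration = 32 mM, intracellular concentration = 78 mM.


E = (RT/(zF)) * ln(C_out/C_in)
T = 37 + 273.15 = 310.15 K
E = (8.314 * 310.15 / (1 * 96485)) * ln(32/78)
E = -23.81 mV


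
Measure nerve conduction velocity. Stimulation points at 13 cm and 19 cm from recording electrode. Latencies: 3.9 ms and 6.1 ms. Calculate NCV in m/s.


Distance = (19 - 13) / 100 = 0.06 m
dt = (6.1 - 3.9) / 1000 = 0.0022 s
NCV = dist / dt = 27.27 m/s


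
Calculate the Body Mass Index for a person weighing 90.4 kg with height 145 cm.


BMI = weight / height^2
height = 145 cm = 1.45 m
BMI = 90.4 / 1.45^2
BMI = 43 kg/m^2


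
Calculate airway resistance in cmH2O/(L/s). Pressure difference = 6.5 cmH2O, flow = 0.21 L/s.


R = dP / flow
R = 6.5 / 0.21
R = 30.95 cmH2O/(L/s)


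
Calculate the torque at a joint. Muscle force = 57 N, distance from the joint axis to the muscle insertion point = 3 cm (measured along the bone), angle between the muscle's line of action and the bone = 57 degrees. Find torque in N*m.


Torque = F * d * sin(theta)   (moment arm = d*sin(theta))
d = 3 cm = 0.03 m
Torque = 57 * 0.03 * sin(57)
Torque = 1.434 N*m


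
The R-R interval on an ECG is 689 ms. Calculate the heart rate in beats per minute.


HR = 60 / RR_interval(s)
RR = 689 ms = 0.689 s
HR = 60 / 0.689 = 87.08 bpm


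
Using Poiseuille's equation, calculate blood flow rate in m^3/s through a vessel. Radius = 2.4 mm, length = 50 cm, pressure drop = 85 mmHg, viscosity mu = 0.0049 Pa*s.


Q = pi*r^4*dP / (8*mu*L)
r = 0.0024 m, L = 0.5 m
dP = 85 mmHg = 11332.37 Pa
Q = 6.0264e-05 m^3/s


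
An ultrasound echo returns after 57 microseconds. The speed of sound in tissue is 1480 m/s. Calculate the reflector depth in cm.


depth = c * t / 2
t = 57 us = 5.7000e-05 s
depth = 1480 * 5.7000e-05 / 2
depth = 0.04218 m = 4.218 cm


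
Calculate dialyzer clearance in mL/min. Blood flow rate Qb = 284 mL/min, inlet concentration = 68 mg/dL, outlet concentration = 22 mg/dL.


K = Qb * (Cb_in - Cb_out) / Cb_in
K = 284 * (68 - 22) / 68
K = 192.1 mL/min


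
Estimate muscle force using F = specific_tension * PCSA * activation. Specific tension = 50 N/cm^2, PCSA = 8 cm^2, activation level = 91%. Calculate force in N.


F = sigma * PCSA * activation
F = 50 * 8 * 0.91
F = 364 N


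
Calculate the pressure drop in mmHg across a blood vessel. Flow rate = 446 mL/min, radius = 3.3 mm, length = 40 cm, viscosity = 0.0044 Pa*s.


dP = 8*mu*L*Q / (pi*r^4)
Q = 446 mL/min = 7.43333e-06 m^3/s
dP = 280.919 Pa = 280.919 / 133.322 mmHg = 2.107 mmHg


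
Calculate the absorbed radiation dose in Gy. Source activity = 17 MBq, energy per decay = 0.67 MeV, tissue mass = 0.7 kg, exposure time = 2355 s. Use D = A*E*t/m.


A = 17 MBq = 1.7000e+07 Bq
E = 0.67 MeV = 1.07334e-13 J
D = A*E*t/m = 1.7000e+07*1.07334e-13*2355/0.7
D = 0.006139 Gy


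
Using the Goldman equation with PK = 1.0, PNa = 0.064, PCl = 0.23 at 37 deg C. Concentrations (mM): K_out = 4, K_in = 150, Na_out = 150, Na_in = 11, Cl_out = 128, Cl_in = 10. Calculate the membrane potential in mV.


Vm = (RT/F)*ln((PK*Ko + PNa*Nao + PCl*Cli)/(PK*Ki + PNa*Nai + PCl*Clo))
Numer = 15.9, Denom = 180.144
Vm = -64.87 mV


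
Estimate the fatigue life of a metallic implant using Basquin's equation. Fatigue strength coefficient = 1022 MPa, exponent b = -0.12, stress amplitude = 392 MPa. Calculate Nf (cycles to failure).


sigma_a = sigma_f' * (2Nf)^b
2Nf = (sigma_a/sigma_f')^(1/b)
2Nf = (392/1022)^(1/-0.12)
2Nf = 2937.9219
Nf = 1469


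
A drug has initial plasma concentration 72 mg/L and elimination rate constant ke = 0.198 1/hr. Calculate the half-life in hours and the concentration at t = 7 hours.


t_half = ln(2) / ke = 0.693147 / 0.198 = 3.501 hr
C(t) = C0 * exp(-ke*t) = 72 * exp(-0.198*7)
C(7) = 18.01 mg/L


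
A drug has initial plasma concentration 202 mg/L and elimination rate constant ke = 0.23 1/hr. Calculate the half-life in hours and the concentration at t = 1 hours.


t_half = ln(2) / ke = 0.693147 / 0.23 = 3.014 hr
C(t) = C0 * exp(-ke*t) = 202 * exp(-0.23*1)
C(1) = 160.5 mg/L


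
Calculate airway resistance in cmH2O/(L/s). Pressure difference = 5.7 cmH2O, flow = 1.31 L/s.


R = dP / flow
R = 5.7 / 1.31
R = 4.351 cmH2O/(L/s)


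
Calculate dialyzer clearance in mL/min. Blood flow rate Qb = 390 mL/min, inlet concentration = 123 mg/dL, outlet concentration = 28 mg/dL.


K = Qb * (Cb_in - Cb_out) / Cb_in
K = 390 * (123 - 28) / 123
K = 301.2 mL/min


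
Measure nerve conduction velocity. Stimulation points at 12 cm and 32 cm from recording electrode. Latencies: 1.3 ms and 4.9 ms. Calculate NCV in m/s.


Distance = (32 - 12) / 100 = 0.2 m
dt = (4.9 - 1.3) / 1000 = 0.0036 s
NCV = dist / dt = 55.56 m/s


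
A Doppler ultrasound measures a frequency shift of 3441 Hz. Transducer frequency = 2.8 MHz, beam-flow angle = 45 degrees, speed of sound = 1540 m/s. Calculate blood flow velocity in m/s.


v = fd * c / (2 * f0 * cos(theta))
v = 3441 * 1540 / (2 * 2.8000e+06 * cos(45))
v = 1.338 m/s


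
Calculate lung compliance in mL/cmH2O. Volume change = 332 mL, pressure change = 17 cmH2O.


C = dV / dP
C = 332 / 17
C = 19.53 mL/cmH2O


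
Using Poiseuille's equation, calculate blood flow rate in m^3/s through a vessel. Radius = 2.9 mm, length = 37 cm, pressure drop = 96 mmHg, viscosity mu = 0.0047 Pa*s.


Q = pi*r^4*dP / (8*mu*L)
r = 0.0029 m, L = 0.37 m
dP = 96 mmHg = 12798.912 Pa
Q = 2.0442e-04 m^3/s


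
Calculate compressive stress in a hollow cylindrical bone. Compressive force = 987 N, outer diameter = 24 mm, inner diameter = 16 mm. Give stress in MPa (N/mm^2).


A = pi*(r_o^2 - r_i^2)
r_o = 12 mm, r_i = 8 mm
A = 251.327 mm^2
sigma = F/A = 987 / 251.327
sigma = 3.927 MPa


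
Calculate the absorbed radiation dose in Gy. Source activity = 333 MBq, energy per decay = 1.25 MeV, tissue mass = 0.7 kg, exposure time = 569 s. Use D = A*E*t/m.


A = 333 MBq = 3.3300e+08 Bq
E = 1.25 MeV = 2.0025e-13 J
D = A*E*t/m = 3.3300e+08*2.0025e-13*569/0.7
D = 0.0542 Gy


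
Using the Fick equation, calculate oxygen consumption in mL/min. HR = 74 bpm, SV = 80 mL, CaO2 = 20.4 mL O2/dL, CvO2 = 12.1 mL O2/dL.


CO = HR*SV = 74*80/1000 = 5.92 L/min
a-v O2 diff = 20.4 - 12.1 = 8.3 mL/dL
VO2 = CO * (CaO2-CvO2) * 10 dL/L
VO2 = 5.92 * 8.3 * 10
VO2 = 491.4 mL/min


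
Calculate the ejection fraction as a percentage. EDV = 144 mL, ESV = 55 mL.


SV = EDV - ESV = 144 - 55 = 89 mL
EF = SV/EDV * 100 = 89/144 * 100
EF = 61.81%


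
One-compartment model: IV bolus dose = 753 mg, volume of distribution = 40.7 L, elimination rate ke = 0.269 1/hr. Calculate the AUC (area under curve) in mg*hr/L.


C0 = Dose/Vd = 753/40.7 = 18.5012 mg/L
AUC = C0/ke = 18.5012/0.269
AUC = 68.78 mg*hr/L


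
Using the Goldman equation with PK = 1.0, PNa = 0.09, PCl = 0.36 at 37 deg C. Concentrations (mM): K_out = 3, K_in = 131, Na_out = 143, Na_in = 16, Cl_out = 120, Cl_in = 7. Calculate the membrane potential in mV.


Vm = (RT/F)*ln((PK*Ko + PNa*Nao + PCl*Cli)/(PK*Ki + PNa*Nai + PCl*Clo))
Numer = 18.39, Denom = 175.64
Vm = -60.31 mV


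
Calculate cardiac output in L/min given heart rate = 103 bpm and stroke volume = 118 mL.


CO = HR * SV
CO = 103 * 118 / 1000
CO = 12.15 L/min


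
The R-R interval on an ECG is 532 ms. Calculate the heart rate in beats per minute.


HR = 60 / RR_interval(s)
RR = 532 ms = 0.532 s
HR = 60 / 0.532 = 112.8 bpm


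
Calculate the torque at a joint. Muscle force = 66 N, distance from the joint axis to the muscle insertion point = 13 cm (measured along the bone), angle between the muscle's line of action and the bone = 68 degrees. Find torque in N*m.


Torque = F * d * sin(theta)   (moment arm = d*sin(theta))
d = 13 cm = 0.13 m
Torque = 66 * 0.13 * sin(68)
Torque = 7.955 N*m


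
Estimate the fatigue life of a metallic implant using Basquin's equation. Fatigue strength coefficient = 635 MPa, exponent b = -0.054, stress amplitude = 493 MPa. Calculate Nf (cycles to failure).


sigma_a = sigma_f' * (2Nf)^b
2Nf = (sigma_a/sigma_f')^(1/b)
2Nf = (493/635)^(1/-0.054)
2Nf = 108.56294
Nf = 54.28


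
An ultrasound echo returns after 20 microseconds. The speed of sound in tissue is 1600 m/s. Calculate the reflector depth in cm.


depth = c * t / 2
t = 20 us = 2.0000e-05 s
depth = 1600 * 2.0000e-05 / 2
depth = 0.016 m = 1.6 cm


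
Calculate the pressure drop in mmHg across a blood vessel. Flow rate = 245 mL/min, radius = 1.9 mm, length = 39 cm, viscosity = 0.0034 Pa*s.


dP = 8*mu*L*Q / (pi*r^4)
Q = 245 mL/min = 4.08333e-06 m^3/s
dP = 1058 Pa = 1058 / 133.322 mmHg = 7.936 mmHg


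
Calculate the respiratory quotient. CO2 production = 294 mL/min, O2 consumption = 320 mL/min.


RQ = VCO2 / VO2
RQ = 294 / 320
RQ = 0.9187


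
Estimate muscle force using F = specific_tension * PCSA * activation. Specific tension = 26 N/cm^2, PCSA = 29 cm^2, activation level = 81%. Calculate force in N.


F = sigma * PCSA * activation
F = 26 * 29 * 0.81
F = 610.7 N
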